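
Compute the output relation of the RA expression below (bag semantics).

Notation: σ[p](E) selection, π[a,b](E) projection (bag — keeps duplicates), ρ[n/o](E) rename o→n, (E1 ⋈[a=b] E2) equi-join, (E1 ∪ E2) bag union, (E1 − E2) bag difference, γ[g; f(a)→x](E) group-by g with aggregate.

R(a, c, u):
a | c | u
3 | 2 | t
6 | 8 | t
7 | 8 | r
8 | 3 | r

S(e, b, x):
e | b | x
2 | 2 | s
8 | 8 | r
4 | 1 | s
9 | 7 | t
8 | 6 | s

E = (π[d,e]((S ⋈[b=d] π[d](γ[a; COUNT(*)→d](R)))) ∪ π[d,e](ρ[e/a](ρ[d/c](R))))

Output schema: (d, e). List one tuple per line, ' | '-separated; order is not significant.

Row counts bottom-up:
  S → 5
  R → 4
  γ[a; COUNT(*)→d](R) → 4
  π[d](γ[a; COUNT(*)→d](R)) → 4
  (S ⋈[b=d] π[d](γ[a; COUNT(*)→d](R))) → 4
  π[d,e]((S ⋈[b=d] π[d](γ[a; COUNT(*)→d](R)))) → 4
  R → 4
  ρ[d/c](R) → 4
  ρ[e/a](ρ[d/c](R)) → 4
  π[d,e](ρ[e/a](ρ[d/c](R))) → 4
  (π[d,e]((S ⋈[b=d] π[d](γ[a; COUNT(*)→d](R)))) ∪ π[d,e](ρ[e/a](ρ[d/c](R)))) → 8

== RESULT ==
d | e
1 | 4
1 | 4
1 | 4
1 | 4
2 | 3
3 | 8
8 | 6
8 | 7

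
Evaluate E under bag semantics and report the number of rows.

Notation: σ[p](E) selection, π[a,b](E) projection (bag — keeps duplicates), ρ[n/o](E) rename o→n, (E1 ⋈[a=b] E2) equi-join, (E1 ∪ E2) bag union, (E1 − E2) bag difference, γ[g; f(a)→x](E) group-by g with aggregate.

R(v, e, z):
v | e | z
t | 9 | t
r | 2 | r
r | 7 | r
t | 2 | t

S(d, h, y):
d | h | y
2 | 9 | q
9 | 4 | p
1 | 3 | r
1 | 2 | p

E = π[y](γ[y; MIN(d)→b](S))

Row counts bottom-up:
  S → 4
  γ[y; MIN(d)→b](S) → 3
  π[y](γ[y; MIN(d)→b](S)) → 3

|E| = 3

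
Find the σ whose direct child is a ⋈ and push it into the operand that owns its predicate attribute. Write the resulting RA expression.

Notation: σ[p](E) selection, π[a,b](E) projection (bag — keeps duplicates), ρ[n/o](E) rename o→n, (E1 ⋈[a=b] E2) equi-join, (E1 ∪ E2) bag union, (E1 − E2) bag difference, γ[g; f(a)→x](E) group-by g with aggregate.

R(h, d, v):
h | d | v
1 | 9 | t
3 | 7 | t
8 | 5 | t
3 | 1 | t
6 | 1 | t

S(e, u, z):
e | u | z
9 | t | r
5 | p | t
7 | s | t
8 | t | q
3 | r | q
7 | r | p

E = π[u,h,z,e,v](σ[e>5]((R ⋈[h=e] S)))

σ filters on e, owned by the right side.
E' = π[u,h,z,e,v]((R ⋈[h=e] σ[e>5](S)))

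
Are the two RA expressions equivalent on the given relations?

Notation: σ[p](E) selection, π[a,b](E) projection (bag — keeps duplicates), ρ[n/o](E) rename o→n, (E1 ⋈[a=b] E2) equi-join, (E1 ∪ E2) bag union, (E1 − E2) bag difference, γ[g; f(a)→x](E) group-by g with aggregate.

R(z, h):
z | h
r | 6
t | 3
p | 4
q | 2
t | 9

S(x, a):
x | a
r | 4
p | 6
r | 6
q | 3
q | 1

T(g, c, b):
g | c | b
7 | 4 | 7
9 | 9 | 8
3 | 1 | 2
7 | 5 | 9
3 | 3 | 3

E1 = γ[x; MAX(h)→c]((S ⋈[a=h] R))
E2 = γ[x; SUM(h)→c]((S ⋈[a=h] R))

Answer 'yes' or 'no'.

E1 per-node cardinality:
  S → 5
  R → 5
  (S ⋈[a=h] R) → 4
  γ[x; MAX(h)→c]((S ⋈[a=h] R)) → 3
E2 per-node cardinality:
  S → 5
  R → 5
  (S ⋈[a=h] R) → 4
  γ[x; SUM(h)→c]((S ⋈[a=h] R)) → 3

E1 result:
x | c
p | 6
q | 3
r | 6
E2 result:
x | c
p | 6
q | 3
r | 10
Witness: ('r', 10) appears 0× in E1 but 1× in E2.

no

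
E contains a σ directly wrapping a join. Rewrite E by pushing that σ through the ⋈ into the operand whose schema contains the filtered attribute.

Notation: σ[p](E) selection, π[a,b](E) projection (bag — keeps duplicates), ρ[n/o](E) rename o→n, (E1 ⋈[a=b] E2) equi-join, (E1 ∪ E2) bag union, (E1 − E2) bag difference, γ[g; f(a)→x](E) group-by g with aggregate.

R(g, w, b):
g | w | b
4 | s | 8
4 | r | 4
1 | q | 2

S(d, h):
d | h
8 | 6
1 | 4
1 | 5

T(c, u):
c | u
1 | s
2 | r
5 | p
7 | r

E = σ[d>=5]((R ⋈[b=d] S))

σ filters on d, owned by the right side.
E' = (R ⋈[b=d] σ[d>=5](S))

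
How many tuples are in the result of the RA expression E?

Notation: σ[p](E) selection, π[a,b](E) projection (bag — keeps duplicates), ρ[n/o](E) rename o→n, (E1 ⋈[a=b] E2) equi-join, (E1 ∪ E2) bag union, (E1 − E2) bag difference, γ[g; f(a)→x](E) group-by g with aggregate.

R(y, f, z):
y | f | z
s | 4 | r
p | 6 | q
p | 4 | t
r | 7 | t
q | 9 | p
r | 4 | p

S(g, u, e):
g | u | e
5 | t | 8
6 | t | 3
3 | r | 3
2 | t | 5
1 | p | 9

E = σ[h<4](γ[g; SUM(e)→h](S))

Per-node cardinality:
  S → 5
  γ[g; SUM(e)→h](S) → 5
  σ[h<4](γ[g; SUM(e)→h](S)) → 2

|E| = 2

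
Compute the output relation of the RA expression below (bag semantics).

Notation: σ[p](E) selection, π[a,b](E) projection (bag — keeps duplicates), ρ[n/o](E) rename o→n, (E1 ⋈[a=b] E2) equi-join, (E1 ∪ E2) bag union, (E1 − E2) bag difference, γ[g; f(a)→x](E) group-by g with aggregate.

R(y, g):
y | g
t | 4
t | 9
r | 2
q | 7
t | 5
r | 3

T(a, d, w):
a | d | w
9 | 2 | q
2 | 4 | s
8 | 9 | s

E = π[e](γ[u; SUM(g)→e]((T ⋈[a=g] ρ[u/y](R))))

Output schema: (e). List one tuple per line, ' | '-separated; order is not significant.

Row counts bottom-up:
  T → 3
  R → 6
  ρ[u/y](R) → 6
  (T ⋈[a=g] ρ[u/y](R)) → 2
  γ[u; SUM(g)→e]((T ⋈[a=g] ρ[u/y](R))) → 2
  π[e](γ[u; SUM(g)→e]((T ⋈[a=g] ρ[u/y](R)))) → 2

== RESULT ==
e
2
9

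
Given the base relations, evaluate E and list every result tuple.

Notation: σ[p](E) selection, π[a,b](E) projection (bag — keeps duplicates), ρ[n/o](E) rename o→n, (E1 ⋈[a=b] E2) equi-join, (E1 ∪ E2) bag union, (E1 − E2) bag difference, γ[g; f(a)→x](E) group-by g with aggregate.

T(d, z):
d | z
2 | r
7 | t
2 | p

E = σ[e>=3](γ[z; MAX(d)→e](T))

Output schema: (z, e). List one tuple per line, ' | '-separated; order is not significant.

Stepwise |·|:
  T → 3
  γ[z; MAX(d)→e](T) → 3
  σ[e>=3](γ[z; MAX(d)→e](T)) → 1

== RESULT ==
z | e
t | 7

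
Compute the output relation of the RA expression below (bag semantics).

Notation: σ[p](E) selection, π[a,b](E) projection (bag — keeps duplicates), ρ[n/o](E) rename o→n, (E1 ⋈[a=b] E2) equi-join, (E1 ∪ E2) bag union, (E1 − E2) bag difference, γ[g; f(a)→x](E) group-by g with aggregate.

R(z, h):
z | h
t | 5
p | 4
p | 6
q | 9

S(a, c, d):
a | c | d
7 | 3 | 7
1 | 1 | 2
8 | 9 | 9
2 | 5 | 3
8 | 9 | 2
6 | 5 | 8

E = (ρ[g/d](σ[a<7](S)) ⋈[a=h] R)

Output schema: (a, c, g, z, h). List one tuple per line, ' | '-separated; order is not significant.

Row counts bottom-up:
  S → 6
  σ[a<7](S) → 3
  ρ[g/d](σ[a<7](S)) → 3
  R → 4
  (ρ[g/d](σ[a<7](S)) ⋈[a=h] R) → 1

== RESULT ==
a | c | g | z | h
6 | 5 | 8 | p | 6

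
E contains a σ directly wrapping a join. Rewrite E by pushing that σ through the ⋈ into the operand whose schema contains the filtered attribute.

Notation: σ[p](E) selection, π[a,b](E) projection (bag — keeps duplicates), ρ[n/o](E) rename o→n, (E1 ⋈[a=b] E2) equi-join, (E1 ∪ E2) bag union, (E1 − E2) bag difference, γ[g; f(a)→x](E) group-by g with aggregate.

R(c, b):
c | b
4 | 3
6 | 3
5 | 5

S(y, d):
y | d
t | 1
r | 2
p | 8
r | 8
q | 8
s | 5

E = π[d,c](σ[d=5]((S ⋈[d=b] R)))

σ filters on d, owned by the left side.
E' = π[d,c]((σ[d=5](S) ⋈[d=b] R))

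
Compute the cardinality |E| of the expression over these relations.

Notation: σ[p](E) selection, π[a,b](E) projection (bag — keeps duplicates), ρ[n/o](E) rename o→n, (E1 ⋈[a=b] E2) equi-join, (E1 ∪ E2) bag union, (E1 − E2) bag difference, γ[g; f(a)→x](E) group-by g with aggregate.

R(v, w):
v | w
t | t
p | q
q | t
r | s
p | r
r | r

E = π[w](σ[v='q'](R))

Per-node cardinality:
  R → 6
  σ[v='q'](R) → 1
  π[w](σ[v='q'](R)) → 1

|E| = 1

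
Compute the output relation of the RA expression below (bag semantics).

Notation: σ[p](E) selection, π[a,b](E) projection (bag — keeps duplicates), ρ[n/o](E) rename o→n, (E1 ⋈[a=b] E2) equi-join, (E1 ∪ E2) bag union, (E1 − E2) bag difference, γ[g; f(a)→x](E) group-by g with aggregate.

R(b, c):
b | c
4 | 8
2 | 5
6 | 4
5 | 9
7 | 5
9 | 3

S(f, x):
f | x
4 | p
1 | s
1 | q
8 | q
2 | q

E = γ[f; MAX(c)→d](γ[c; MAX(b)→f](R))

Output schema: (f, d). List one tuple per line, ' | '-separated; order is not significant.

Subexpression sizes:
  R → 6
  γ[c; MAX(b)→f](R) → 5
  γ[f; MAX(c)→d](γ[c; MAX(b)→f](R)) → 5

== RESULT ==
f | d
4 | 8
5 | 9
6 | 4
7 | 5
9 | 3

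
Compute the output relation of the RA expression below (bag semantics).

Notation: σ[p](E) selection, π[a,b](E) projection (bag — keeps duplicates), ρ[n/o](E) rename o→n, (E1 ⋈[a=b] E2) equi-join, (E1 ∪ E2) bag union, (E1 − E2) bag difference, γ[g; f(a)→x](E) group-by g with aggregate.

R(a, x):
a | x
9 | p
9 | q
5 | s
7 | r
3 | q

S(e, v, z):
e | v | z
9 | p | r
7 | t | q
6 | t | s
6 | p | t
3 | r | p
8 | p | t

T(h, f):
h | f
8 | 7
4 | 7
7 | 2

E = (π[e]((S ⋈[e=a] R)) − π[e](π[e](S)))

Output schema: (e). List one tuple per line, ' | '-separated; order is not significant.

Subexpression sizes:
  S → 6
  R → 5
  (S ⋈[e=a] R) → 4
  π[e]((S ⋈[e=a] R)) → 4
  S → 6
  π[e](S) → 6
  π[e](π[e](S)) → 6
  (π[e]((S ⋈[e=a] R)) − π[e](π[e](S))) → 1

== RESULT ==
e
9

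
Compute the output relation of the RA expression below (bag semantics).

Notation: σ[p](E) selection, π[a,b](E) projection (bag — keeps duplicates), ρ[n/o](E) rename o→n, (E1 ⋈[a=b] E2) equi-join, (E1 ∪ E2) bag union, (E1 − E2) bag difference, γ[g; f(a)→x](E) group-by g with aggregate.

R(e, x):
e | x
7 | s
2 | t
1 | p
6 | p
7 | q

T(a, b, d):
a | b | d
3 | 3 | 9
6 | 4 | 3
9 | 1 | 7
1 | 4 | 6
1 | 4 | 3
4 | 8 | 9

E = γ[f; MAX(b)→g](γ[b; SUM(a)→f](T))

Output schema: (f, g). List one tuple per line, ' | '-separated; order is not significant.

Row counts bottom-up:
  T → 6
  γ[b; SUM(a)→f](T) → 4
  γ[f; MAX(b)→g](γ[b; SUM(a)→f](T)) → 4

== RESULT ==
f | g
3 | 3
4 | 8
8 | 4
9 | 1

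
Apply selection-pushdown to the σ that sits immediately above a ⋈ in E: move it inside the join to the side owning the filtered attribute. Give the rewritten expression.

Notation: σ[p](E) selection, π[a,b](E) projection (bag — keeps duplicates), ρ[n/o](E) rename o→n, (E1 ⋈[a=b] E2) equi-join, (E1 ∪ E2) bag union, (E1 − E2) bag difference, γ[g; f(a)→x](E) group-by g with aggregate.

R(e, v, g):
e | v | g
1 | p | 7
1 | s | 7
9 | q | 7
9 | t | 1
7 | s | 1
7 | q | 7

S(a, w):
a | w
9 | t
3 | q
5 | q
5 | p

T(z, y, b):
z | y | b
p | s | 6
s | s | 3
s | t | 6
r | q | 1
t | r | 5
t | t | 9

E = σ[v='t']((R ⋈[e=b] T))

σ filters on v, owned by the left side.
E' = (σ[v='t'](R) ⋈[e=b] T)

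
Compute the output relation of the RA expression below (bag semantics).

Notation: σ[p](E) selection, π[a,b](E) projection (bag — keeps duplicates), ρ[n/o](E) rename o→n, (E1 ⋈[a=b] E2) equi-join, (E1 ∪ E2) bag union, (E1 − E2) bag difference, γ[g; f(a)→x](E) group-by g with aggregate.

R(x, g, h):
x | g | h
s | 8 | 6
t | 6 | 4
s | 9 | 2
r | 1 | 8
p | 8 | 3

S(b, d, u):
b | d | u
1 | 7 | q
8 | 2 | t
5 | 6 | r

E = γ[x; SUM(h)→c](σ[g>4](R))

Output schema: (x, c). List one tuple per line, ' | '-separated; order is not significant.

Row counts bottom-up:
  R → 5
  σ[g>4](R) → 4
  γ[x; SUM(h)→c](σ[g>4](R)) → 3

== RESULT ==
x | c
p | 3
s | 8
t | 4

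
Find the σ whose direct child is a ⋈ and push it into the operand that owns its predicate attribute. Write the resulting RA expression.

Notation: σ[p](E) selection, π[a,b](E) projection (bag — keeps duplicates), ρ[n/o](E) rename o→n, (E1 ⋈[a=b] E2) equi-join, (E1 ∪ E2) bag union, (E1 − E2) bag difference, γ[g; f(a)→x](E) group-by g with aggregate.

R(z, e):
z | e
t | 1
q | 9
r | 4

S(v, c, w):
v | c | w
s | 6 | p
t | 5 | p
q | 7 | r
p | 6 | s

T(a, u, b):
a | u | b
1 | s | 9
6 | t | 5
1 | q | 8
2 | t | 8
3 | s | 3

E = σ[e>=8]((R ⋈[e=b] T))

σ filters on e, owned by the left side.
E' = (σ[e>=8](R) ⋈[e=b] T)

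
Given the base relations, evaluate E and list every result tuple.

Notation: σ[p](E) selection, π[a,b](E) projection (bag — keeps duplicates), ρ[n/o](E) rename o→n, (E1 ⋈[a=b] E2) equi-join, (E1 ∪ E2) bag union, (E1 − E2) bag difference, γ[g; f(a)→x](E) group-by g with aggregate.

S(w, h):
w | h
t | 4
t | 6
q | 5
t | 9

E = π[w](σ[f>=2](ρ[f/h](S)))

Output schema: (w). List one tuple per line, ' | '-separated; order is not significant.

Row counts bottom-up:
  S → 4
  ρ[f/h](S) → 4
  σ[f>=2](ρ[f/h](S)) → 4
  π[w](σ[f>=2](ρ[f/h](S))) → 4

== RESULT ==
w
q
t
t
t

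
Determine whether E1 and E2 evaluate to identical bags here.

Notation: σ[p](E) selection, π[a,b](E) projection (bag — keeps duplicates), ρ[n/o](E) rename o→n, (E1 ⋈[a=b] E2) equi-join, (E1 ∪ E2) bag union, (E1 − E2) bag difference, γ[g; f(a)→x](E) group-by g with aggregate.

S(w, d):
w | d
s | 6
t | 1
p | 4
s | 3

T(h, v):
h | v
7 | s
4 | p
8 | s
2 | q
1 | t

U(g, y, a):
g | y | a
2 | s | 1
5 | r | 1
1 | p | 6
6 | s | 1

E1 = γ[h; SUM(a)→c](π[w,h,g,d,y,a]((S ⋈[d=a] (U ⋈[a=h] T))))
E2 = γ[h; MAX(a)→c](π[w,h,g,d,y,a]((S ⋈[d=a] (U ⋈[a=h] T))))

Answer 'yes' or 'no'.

E1 stepwise |·|:
  S → 4
  U → 4
  T → 5
  (U ⋈[a=h] T) → 3
  (S ⋈[d=a] (U ⋈[a=h] T)) → 3
  π[w,h,g,d,y,a]((S ⋈[d=a] (U ⋈[a=h] T))) → 3
  γ[h; SUM(a)→c](π[w,h,g,d,y,a]((S ⋈[d=a] (U ⋈[a=h] T)))) → 1
E2 stepwise |·|:
  S → 4
  U → 4
  T → 5
  (U ⋈[a=h] T) → 3
  (S ⋈[d=a] (U ⋈[a=h] T)) → 3
  π[w,h,g,d,y,a]((S ⋈[d=a] (U ⋈[a=h] T))) → 3
  γ[h; MAX(a)→c](π[w,h,g,d,y,a]((S ⋈[d=a] (U ⋈[a=h] T)))) → 1

E1 result:
h | c
1 | 3
E2 result:
h | c
1 | 1
Witness: (1, 1) appears 0× in E1 but 1× in E2.

no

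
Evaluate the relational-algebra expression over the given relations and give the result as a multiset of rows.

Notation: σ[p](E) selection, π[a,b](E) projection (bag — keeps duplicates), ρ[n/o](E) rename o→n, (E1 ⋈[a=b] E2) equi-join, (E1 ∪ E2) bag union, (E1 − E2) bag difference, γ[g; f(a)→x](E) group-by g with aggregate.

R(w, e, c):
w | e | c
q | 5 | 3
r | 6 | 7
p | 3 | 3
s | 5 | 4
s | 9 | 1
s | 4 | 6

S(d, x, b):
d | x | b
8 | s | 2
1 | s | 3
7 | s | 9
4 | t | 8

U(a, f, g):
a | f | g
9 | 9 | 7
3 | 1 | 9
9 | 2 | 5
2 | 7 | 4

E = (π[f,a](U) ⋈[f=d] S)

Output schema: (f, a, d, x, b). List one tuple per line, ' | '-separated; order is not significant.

Row counts bottom-up:
  U → 4
  π[f,a](U) → 4
  S → 4
  (π[f,a](U) ⋈[f=d] S) → 2

== RESULT ==
f | a | d | x | b
1 | 3 | 1 | s | 3
7 | 2 | 7 | s | 9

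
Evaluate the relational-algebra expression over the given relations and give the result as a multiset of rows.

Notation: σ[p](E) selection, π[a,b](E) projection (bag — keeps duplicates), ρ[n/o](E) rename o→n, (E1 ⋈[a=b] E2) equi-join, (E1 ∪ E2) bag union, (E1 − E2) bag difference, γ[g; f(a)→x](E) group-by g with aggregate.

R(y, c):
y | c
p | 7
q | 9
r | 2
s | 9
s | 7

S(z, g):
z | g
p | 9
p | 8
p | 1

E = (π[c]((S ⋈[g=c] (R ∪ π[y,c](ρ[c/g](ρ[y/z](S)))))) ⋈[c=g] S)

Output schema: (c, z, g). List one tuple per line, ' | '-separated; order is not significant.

Subexpression sizes:
  S → 3
  R → 5
  S → 3
  ρ[y/z](S) → 3
  ρ[c/g](ρ[y/z](S)) → 3
  π[y,c](ρ[c/g](ρ[y/z](S))) → 3
  (R ∪ π[y,c](ρ[c/g](ρ[y/z](S)))) → 8
  (S ⋈[g=c] (R ∪ π[y,c](ρ[c/g](ρ[y/z](S))))) → 5
  π[c]((S ⋈[g=c] (R ∪ π[y,c](ρ[c/g](ρ[y/z](S)))))) → 5
  S → 3
  (π[c]((S ⋈[g=c] (R ∪ π[y,c](ρ[c/g](ρ[y/z](S)))))) ⋈[c=g] S) → 5

== RESULT ==
c | z | g
1 | p | 1
8 | p | 8
9 | p | 9
9 | p | 9
9 | p | 9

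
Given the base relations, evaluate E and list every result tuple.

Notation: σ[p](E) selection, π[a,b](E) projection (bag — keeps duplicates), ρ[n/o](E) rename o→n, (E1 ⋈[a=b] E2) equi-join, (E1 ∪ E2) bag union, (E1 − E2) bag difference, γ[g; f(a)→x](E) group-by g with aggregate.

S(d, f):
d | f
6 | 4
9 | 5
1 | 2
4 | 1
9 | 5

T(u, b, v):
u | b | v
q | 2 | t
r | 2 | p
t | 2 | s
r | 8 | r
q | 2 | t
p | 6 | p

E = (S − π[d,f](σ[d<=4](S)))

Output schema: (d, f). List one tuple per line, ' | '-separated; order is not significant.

Per-node cardinality:
  S → 5
  S → 5
  σ[d<=4](S) → 2
  π[d,f](σ[d<=4](S)) → 2
  (S − π[d,f](σ[d<=4](S))) → 3

== RESULT ==
d | f
6 | 4
9 | 5
9 | 5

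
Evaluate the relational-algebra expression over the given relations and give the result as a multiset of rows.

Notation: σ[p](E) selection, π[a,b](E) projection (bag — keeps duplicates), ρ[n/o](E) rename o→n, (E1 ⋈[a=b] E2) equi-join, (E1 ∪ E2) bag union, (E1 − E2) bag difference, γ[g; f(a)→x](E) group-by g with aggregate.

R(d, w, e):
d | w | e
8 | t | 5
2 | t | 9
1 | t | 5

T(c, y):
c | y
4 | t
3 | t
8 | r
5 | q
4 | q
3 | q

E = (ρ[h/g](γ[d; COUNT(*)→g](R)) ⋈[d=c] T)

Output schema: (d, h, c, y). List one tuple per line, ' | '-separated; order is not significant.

Stepwise |·|:
  R → 3
  γ[d; COUNT(*)→g](R) → 3
  ρ[h/g](γ[d; COUNT(*)→g](R)) → 3
  T → 6
  (ρ[h/g](γ[d; COUNT(*)→g](R)) ⋈[d=c] T) → 1

== RESULT ==
d | h | c | y
8 | 1 | 8 | r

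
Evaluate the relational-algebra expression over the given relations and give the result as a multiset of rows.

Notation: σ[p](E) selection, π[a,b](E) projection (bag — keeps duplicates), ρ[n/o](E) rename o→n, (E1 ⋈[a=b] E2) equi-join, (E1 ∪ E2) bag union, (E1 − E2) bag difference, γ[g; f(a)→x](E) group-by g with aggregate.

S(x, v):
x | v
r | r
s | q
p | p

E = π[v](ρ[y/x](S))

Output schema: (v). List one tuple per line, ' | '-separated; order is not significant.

Row counts bottom-up:
  S → 3
  ρ[y/x](S) → 3
  π[v](ρ[y/x](S)) → 3

== RESULT ==
v
p
q
r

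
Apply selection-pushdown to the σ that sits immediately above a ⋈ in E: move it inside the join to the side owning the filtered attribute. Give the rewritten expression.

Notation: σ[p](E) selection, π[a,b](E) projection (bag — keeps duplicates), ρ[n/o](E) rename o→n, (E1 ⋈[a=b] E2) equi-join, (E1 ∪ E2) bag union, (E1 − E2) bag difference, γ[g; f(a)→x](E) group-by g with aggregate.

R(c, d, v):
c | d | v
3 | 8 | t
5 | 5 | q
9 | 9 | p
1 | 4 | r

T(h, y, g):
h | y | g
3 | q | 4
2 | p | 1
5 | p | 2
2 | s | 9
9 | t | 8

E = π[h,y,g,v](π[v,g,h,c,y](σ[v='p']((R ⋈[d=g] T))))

σ filters on v, owned by the left side.
E' = π[h,y,g,v](π[v,g,h,c,y]((σ[v='p'](R) ⋈[d=g] T)))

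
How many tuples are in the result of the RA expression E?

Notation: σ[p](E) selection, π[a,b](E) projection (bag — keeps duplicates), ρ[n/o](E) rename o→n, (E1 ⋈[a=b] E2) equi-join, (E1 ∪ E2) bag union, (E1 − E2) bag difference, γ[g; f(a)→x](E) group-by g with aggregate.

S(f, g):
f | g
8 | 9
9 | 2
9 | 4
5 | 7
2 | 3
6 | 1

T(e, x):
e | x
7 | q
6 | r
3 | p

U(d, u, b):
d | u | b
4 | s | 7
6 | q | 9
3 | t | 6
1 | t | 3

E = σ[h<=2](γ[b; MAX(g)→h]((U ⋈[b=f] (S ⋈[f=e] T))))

Subexpression sizes:
  U → 4
  S → 6
  T → 3
  (S ⋈[f=e] T) → 1
  (U ⋈[b=f] (S ⋈[f=e] T)) → 1
  γ[b; MAX(g)→h]((U ⋈[b=f] (S ⋈[f=e] T))) → 1
  σ[h<=2](γ[b; MAX(g)→h]((U ⋈[b=f] (S ⋈[f=e] T)))) → 1

|E| = 1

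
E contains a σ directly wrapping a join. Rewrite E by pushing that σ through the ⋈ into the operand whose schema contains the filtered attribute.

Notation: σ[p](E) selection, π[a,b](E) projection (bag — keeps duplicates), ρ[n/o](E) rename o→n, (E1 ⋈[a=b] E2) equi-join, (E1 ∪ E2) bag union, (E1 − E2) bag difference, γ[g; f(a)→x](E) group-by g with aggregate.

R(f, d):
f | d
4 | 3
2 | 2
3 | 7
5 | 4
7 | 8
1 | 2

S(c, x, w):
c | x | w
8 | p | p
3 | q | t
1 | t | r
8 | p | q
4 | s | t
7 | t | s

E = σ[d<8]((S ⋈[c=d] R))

σ filters on d, owned by the right side.
E' = (S ⋈[c=d] σ[d<8](R))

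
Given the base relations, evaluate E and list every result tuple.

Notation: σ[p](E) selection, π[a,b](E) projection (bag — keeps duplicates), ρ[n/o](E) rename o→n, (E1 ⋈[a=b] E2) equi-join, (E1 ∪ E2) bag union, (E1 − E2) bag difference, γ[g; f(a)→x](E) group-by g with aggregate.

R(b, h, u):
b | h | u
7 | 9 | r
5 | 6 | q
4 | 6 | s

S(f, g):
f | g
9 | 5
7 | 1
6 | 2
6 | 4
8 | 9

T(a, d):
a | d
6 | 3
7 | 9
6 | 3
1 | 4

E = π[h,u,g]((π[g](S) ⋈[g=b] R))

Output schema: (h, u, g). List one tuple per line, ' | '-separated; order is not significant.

Subexpression sizes:
  S → 5
  π[g](S) → 5
  R → 3
  (π[g](S) ⋈[g=b] R) → 2
  π[h,u,g]((π[g](S) ⋈[g=b] R)) → 2

== RESULT ==
h | u | g
6 | q | 5
6 | s | 4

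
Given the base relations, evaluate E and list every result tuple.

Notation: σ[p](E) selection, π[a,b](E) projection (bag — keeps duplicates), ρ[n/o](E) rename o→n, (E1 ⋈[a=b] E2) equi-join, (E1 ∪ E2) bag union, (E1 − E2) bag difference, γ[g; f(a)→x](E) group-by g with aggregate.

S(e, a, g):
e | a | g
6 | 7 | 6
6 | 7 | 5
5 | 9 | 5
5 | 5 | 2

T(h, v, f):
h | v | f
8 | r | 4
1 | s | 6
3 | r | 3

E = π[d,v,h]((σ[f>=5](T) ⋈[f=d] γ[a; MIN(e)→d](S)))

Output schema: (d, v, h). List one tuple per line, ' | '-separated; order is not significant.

Stepwise |·|:
  T → 3
  σ[f>=5](T) → 1
  S → 4
  γ[a; MIN(e)→d](S) → 3
  (σ[f>=5](T) ⋈[f=d] γ[a; MIN(e)→d](S)) → 1
  π[d,v,h]((σ[f>=5](T) ⋈[f=d] γ[a; MIN(e)→d](S))) → 1

== RESULT ==
d | v | h
6 | s | 1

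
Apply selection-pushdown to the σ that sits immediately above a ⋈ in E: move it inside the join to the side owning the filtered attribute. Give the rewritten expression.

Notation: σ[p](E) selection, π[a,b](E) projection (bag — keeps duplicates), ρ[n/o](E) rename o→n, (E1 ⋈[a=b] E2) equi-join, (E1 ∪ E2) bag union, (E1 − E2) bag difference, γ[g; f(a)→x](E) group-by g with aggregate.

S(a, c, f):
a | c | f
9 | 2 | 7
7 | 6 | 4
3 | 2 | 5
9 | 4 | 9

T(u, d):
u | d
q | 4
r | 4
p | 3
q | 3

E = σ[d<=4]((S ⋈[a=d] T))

σ filters on d, owned by the right side.
E' = (S ⋈[a=d] σ[d<=4](T))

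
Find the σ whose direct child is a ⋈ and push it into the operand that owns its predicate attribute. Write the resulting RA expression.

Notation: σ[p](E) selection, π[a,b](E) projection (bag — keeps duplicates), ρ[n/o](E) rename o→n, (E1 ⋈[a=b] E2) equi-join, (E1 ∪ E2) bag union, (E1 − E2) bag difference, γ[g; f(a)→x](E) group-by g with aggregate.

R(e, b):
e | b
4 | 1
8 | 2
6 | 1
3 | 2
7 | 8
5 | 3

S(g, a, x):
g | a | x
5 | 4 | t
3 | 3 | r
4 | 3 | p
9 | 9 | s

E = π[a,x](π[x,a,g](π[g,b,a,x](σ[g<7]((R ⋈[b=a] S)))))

σ filters on g, owned by the right side.
E' = π[a,x](π[x,a,g](π[g,b,a,x]((R ⋈[b=a] σ[g<7](S)))))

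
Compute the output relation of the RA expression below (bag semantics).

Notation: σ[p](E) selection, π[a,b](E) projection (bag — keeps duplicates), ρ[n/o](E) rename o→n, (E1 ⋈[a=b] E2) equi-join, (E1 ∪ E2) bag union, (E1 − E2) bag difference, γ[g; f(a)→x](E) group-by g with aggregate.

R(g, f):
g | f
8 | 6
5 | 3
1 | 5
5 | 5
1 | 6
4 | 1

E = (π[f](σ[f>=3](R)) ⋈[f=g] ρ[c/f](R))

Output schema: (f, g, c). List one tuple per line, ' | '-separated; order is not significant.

Subexpression sizes:
  R → 6
  σ[f>=3](R) → 5
  π[f](σ[f>=3](R)) → 5
  R → 6
  ρ[c/f](R) → 6
  (π[f](σ[f>=3](R)) ⋈[f=g] ρ[c/f](R)) → 4

== RESULT ==
f | g | c
5 | 5 | 3
5 | 5 | 3
5 | 5 | 5
5 | 5 | 5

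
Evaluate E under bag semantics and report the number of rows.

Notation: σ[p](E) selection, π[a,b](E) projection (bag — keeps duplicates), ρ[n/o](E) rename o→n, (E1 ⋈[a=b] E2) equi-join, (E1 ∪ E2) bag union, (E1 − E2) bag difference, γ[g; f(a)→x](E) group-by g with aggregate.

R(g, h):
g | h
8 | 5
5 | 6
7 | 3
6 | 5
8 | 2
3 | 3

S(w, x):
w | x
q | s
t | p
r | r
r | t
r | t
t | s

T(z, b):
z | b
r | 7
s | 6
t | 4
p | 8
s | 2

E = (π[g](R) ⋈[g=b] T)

Row counts bottom-up:
  R → 6
  π[g](R) → 6
  T → 5
  (π[g](R) ⋈[g=b] T) → 4

|E| = 4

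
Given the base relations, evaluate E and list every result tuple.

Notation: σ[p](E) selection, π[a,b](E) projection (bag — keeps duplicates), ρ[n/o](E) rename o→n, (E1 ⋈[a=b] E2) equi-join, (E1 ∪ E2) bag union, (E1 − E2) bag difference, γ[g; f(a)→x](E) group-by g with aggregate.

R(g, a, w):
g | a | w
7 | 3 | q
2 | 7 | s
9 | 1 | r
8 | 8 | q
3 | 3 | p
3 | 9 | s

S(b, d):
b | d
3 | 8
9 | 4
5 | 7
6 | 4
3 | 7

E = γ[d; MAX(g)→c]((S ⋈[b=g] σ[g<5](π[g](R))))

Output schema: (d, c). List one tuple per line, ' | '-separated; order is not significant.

Stepwise |·|:
  S → 5
  R → 6
  π[g](R) → 6
  σ[g<5](π[g](R)) → 3
  (S ⋈[b=g] σ[g<5](π[g](R))) → 4
  γ[d; MAX(g)→c]((S ⋈[b=g] σ[g<5](π[g](R)))) → 2

== RESULT ==
d | c
7 | 3
8 | 3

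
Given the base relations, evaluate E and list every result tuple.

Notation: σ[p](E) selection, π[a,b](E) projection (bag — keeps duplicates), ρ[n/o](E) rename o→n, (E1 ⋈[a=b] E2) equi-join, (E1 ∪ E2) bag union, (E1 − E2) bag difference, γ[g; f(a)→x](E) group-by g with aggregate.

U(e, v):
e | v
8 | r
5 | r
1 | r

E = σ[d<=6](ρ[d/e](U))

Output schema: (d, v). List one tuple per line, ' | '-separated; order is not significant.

Per-node cardinality:
  U → 3
  ρ[d/e](U) → 3
  σ[d<=6](ρ[d/e](U)) → 2

== RESULT ==
d | v
1 | r
5 | r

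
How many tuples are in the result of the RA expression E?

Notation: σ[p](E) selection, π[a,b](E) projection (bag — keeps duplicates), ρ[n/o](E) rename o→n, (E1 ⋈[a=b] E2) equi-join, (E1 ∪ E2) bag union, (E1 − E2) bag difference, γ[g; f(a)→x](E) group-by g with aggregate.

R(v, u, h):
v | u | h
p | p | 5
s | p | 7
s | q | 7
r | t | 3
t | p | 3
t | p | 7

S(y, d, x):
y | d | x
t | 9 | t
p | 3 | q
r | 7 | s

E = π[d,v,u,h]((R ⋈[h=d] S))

Row counts bottom-up:
  R → 6
  S → 3
  (R ⋈[h=d] S) → 5
  π[d,v,u,h]((R ⋈[h=d] S)) → 5

|E| = 5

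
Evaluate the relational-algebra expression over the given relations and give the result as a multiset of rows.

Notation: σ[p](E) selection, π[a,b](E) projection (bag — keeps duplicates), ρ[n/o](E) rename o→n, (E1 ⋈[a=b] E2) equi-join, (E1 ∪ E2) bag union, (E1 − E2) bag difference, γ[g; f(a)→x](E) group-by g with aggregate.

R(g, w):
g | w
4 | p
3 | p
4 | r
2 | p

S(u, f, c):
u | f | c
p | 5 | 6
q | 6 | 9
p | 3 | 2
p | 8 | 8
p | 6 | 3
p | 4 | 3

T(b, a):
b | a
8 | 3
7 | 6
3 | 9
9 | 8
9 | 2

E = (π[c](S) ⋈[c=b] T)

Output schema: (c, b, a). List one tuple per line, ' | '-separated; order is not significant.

Subexpression sizes:
  S → 6
  π[c](S) → 6
  T → 5
  (π[c](S) ⋈[c=b] T) → 5

== RESULT ==
c | b | a
3 | 3 | 9
3 | 3 | 9
8 | 8 | 3
9 | 9 | 2
9 | 9 | 8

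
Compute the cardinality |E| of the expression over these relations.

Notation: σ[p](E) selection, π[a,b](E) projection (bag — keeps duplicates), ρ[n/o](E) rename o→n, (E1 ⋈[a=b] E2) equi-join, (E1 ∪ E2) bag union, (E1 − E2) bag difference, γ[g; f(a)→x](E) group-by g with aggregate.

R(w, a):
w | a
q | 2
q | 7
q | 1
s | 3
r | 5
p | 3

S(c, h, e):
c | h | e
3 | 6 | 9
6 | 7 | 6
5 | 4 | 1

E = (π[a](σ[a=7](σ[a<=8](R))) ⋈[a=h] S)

Row counts bottom-up:
  R → 6
  σ[a<=8](R) → 6
  σ[a=7](σ[a<=8](R)) → 1
  π[a](σ[a=7](σ[a<=8](R))) → 1
  S → 3
  (π[a](σ[a=7](σ[a<=8](R))) ⋈[a=h] S) → 1

|E| = 1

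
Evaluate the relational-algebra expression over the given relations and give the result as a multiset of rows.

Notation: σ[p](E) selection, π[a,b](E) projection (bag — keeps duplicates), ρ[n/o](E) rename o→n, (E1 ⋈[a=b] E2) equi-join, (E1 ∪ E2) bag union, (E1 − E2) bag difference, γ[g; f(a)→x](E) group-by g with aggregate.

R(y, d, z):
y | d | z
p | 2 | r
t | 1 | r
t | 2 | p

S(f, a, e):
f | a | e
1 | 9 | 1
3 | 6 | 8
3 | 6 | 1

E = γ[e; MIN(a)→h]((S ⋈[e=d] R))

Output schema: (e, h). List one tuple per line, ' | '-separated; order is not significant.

Per-node cardinality:
  S → 3
  R → 3
  (S ⋈[e=d] R) → 2
  γ[e; MIN(a)→h]((S ⋈[e=d] R)) → 1

== RESULT ==
e | h
1 | 6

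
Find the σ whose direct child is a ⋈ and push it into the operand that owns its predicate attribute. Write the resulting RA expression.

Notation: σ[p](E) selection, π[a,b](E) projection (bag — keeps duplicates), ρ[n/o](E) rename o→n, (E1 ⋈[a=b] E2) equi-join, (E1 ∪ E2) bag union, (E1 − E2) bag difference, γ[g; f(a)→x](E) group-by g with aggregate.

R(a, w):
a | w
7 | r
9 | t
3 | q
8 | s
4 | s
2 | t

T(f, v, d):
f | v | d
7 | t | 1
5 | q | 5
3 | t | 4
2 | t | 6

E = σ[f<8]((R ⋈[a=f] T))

σ filters on f, owned by the right side.
E' = (R ⋈[a=f] σ[f<8](T))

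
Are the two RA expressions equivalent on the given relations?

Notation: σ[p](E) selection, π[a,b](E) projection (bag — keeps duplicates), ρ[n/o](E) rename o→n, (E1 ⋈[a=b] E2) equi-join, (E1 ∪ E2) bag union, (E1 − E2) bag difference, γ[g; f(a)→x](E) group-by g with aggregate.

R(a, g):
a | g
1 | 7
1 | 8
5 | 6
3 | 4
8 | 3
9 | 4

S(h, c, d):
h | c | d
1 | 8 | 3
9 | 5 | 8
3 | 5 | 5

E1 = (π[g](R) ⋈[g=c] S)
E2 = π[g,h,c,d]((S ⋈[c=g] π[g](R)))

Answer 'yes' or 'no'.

E1 stepwise |·|:
  R → 6
  π[g](R) → 6
  S → 3
  (π[g](R) ⋈[g=c] S) → 1
E2 stepwise |·|:
  S → 3
  R → 6
  π[g](R) → 6
  (S ⋈[c=g] π[g](R)) → 1
  π[g,h,c,d]((S ⋈[c=g] π[g](R))) → 1

E1 and E2 produce the same multiset:
g | h | c | d
8 | 1 | 8 | 3

yes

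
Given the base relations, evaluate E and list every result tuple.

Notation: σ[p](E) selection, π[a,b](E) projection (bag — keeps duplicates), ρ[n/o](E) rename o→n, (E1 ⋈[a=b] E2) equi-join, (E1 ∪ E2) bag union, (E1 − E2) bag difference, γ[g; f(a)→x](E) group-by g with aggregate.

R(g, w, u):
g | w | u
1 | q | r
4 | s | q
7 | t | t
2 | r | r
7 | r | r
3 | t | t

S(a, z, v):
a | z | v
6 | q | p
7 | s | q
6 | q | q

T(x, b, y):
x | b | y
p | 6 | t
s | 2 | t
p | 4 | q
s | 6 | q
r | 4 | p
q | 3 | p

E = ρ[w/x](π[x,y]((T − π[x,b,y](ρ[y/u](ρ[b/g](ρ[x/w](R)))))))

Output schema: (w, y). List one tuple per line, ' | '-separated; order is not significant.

Row counts bottom-up:
  T → 6
  R → 6
  ρ[x/w](R) → 6
  ρ[b/g](ρ[x/w](R)) → 6
  ρ[y/u](ρ[b/g](ρ[x/w](R))) → 6
  π[x,b,y](ρ[y/u](ρ[b/g](ρ[x/w](R)))) → 6
  (T − π[x,b,y](ρ[y/u](ρ[b/g](ρ[x/w](R))))) → 6
  π[x,y]((T − π[x,b,y](ρ[y/u](ρ[b/g](ρ[x/w](R)))))) → 6
  ρ[w/x](π[x,y]((T − π[x,b,y](ρ[y/u](ρ[b/g](ρ[x/w](R))))))) → 6

== RESULT ==
w | y
p | q
p | t
q | p
r | p
s | q
s | t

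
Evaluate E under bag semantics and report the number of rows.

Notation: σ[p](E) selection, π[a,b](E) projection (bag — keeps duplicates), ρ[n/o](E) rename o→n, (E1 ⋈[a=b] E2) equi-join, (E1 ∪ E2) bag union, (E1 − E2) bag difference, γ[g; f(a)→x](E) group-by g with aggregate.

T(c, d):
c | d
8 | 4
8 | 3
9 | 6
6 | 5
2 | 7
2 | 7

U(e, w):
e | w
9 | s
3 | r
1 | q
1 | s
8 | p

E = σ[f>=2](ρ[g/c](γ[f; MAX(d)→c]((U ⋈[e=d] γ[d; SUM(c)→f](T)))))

Stepwise |·|:
  U → 5
  T → 6
  γ[d; SUM(c)→f](T) → 5
  (U ⋈[e=d] γ[d; SUM(c)→f](T)) → 1
  γ[f; MAX(d)→c]((U ⋈[e=d] γ[d; SUM(c)→f](T))) → 1
  ρ[g/c](γ[f; MAX(d)→c]((U ⋈[e=d] γ[d; SUM(c)→f](T)))) → 1
  σ[f>=2](ρ[g/c](γ[f; MAX(d)→c]((U ⋈[e=d] γ[d; SUM(c)→f](T))))) → 1

|E| = 1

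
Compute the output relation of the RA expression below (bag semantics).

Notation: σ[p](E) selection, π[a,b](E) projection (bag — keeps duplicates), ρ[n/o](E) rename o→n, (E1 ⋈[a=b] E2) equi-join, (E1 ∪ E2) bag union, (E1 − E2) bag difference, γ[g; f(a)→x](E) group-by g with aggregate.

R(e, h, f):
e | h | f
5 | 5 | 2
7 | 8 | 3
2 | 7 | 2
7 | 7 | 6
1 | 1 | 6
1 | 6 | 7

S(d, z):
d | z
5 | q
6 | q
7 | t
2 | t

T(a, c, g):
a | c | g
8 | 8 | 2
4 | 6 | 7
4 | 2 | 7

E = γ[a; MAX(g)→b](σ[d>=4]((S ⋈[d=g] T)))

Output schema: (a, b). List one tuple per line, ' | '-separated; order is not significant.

Stepwise |·|:
  S → 4
  T → 3
  (S ⋈[d=g] T) → 3
  σ[d>=4]((S ⋈[d=g] T)) → 2
  γ[a; MAX(g)→b](σ[d>=4]((S ⋈[d=g] T))) → 1

== RESULT ==
a | b
4 | 7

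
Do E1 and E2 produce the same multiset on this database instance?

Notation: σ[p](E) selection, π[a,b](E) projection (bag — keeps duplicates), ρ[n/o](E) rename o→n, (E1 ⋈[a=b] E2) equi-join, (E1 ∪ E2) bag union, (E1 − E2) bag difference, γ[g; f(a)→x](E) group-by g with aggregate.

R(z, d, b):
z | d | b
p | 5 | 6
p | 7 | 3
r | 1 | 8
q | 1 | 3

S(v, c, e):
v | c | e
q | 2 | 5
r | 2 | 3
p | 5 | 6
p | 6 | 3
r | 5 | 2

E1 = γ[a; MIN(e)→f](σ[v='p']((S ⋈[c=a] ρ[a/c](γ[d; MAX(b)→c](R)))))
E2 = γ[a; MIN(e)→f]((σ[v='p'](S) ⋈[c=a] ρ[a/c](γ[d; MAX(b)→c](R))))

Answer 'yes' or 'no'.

E1 per-node cardinality:
  S → 5
  R → 4
  γ[d; MAX(b)→c](R) → 3
  ρ[a/c](γ[d; MAX(b)→c](R)) → 3
  (S ⋈[c=a] ρ[a/c](γ[d; MAX(b)→c](R))) → 1
  σ[v='p']((S ⋈[c=a] ρ[a/c](γ[d; MAX(b)→c](R)))) → 1
  γ[a; MIN(e)→f](σ[v='p']((S ⋈[c=a] ρ[a/c](γ[d; MAX(b)→c](R))))) → 1
E2 per-node cardinality:
  S → 5
  σ[v='p'](S) → 2
  R → 4
  γ[d; MAX(b)→c](R) → 3
  ρ[a/c](γ[d; MAX(b)→c](R)) → 3
  (σ[v='p'](S) ⋈[c=a] ρ[a/c](γ[d; MAX(b)→c](R))) → 1
  γ[a; MIN(e)→f]((σ[v='p'](S) ⋈[c=a] ρ[a/c](γ[d; MAX(b)→c](R)))) → 1

E1 and E2 produce the same multiset:
a | f
6 | 3

yes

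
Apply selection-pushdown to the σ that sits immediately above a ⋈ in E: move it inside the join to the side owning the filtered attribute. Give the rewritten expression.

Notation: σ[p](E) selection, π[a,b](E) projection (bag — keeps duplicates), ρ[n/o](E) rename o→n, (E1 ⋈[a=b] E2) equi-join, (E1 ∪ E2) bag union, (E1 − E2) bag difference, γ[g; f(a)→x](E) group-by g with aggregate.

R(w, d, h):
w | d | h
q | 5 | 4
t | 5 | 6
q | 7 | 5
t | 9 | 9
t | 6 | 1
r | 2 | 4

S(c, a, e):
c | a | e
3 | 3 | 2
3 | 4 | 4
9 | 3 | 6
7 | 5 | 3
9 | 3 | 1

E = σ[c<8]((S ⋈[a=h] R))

σ filters on c, owned by the left side.
E' = (σ[c<8](S) ⋈[a=h] R)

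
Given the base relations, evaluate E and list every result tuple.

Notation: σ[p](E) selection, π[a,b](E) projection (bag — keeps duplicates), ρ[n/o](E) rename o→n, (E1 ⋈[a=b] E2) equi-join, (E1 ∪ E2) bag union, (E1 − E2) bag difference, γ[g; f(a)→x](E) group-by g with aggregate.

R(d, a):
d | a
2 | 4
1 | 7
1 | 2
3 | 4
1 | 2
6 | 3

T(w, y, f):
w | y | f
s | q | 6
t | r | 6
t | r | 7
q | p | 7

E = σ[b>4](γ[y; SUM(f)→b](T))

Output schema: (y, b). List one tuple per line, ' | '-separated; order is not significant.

Row counts bottom-up:
  T → 4
  γ[y; SUM(f)→b](T) → 3
  σ[b>4](γ[y; SUM(f)→b](T)) → 3

== RESULT ==
y | b
p | 7
q | 6
r | 13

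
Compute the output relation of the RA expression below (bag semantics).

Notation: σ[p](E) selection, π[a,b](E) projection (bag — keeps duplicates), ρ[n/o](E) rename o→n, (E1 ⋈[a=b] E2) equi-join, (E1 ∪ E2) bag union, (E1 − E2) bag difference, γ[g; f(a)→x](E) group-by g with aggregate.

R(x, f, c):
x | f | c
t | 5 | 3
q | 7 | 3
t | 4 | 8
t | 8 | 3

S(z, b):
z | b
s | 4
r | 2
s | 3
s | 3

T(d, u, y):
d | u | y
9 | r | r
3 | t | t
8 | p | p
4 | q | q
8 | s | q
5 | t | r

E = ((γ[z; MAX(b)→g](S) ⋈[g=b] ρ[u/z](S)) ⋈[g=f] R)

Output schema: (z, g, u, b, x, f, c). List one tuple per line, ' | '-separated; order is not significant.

Per-node cardinality:
  S → 4
  γ[z; MAX(b)→g](S) → 2
  S → 4
  ρ[u/z](S) → 4
  (γ[z; MAX(b)→g](S) ⋈[g=b] ρ[u/z](S)) → 2
  R → 4
  ((γ[z; MAX(b)→g](S) ⋈[g=b] ρ[u/z](S)) ⋈[g=f] R) → 1

== RESULT ==
z | g | u | b | x | f | c
s | 4 | s | 4 | t | 4 | 8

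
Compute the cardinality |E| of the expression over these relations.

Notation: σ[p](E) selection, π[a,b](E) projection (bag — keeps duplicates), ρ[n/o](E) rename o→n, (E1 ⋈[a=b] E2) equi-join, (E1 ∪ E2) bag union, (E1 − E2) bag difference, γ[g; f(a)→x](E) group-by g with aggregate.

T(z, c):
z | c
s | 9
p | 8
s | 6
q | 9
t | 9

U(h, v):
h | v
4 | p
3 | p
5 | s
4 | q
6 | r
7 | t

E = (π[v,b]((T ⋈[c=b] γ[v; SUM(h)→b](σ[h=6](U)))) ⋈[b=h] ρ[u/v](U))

Stepwise |·|:
  T → 5
  U → 6
  σ[h=6](U) → 1
  γ[v; SUM(h)→b](σ[h=6](U)) → 1
  (T ⋈[c=b] γ[v; SUM(h)→b](σ[h=6](U))) → 1
  π[v,b]((T ⋈[c=b] γ[v; SUM(h)→b](σ[h=6](U)))) → 1
  U → 6
  ρ[u/v](U) → 6
  (π[v,b]((T ⋈[c=b] γ[v; SUM(h)→b](σ[h=6](U)))) ⋈[b=h] ρ[u/v](U)) → 1

|E| = 1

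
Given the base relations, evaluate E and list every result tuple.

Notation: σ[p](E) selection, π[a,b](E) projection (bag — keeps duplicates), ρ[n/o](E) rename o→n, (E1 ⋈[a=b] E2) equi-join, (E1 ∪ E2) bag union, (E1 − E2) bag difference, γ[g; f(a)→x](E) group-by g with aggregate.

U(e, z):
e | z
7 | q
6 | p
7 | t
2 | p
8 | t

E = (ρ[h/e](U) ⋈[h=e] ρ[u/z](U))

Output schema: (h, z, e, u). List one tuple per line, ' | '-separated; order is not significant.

Row counts bottom-up:
  U → 5
  ρ[h/e](U) → 5
  U → 5
  ρ[u/z](U) → 5
  (ρ[h/e](U) ⋈[h=e] ρ[u/z](U)) → 7

== RESULT ==
h | z | e | u
2 | p | 2 | p
6 | p | 6 | p
7 | q | 7 | q
7 | q | 7 | t
7 | t | 7 | q
7 | t | 7 | t
8 | t | 8 | t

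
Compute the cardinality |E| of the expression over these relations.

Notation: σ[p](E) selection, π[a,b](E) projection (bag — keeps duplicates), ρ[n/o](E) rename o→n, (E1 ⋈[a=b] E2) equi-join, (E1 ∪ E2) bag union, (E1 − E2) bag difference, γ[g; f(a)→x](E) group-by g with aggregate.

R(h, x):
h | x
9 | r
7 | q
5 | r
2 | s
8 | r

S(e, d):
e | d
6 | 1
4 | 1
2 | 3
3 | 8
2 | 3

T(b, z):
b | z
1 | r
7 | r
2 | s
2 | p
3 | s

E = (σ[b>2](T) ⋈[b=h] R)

Stepwise |·|:
  T → 5
  σ[b>2](T) → 2
  R → 5
  (σ[b>2](T) ⋈[b=h] R) → 1

|E| = 1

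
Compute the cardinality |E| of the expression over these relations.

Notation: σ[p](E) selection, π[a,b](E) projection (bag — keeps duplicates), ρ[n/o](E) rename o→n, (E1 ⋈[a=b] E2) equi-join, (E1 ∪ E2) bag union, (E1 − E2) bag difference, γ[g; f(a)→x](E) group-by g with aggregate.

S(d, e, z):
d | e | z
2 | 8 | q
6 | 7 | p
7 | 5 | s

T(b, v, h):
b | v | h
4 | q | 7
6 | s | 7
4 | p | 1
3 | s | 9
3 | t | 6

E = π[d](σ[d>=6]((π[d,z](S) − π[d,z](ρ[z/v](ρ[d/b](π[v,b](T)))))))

Row counts bottom-up:
  S → 3
  π[d,z](S) → 3
  T → 5
  π[v,b](T) → 5
  ρ[d/b](π[v,b](T)) → 5
  ρ[z/v](ρ[d/b](π[v,b](T))) → 5
  π[d,z](ρ[z/v](ρ[d/b](π[v,b](T)))) → 5
  (π[d,z](S) − π[d,z](ρ[z/v](ρ[d/b](π[v,b](T))))) → 3
  σ[d>=6]((π[d,z](S) − π[d,z](ρ[z/v](ρ[d/b](π[v,b](T)))))) → 2
  π[d](σ[d>=6]((π[d,z](S) − π[d,z](ρ[z/v](ρ[d/b](π[v,b](T))))))) → 2

|E| = 2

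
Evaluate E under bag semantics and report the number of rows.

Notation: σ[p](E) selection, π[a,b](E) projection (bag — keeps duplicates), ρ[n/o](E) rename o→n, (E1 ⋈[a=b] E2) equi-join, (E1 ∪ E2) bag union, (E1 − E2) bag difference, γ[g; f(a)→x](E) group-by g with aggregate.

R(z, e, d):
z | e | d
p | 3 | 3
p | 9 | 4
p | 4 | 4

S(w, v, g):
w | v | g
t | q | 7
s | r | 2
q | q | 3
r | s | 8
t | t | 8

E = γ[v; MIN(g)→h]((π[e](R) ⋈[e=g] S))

Per-node cardinality:
  R → 3
  π[e](R) → 3
  S → 5
  (π[e](R) ⋈[e=g] S) → 1
  γ[v; MIN(g)→h]((π[e](R) ⋈[e=g] S)) → 1

|E| = 1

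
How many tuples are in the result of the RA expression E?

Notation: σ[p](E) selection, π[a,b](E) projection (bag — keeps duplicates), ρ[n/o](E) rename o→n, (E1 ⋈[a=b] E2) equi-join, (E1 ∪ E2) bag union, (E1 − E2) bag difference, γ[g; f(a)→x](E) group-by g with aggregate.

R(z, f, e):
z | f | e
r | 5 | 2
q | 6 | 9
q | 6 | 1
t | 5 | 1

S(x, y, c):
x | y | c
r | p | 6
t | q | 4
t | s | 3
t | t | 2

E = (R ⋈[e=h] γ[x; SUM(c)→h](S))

Subexpression sizes:
  R → 4
  S → 4
  γ[x; SUM(c)→h](S) → 2
  (R ⋈[e=h] γ[x; SUM(c)→h](S)) → 1

|E| = 1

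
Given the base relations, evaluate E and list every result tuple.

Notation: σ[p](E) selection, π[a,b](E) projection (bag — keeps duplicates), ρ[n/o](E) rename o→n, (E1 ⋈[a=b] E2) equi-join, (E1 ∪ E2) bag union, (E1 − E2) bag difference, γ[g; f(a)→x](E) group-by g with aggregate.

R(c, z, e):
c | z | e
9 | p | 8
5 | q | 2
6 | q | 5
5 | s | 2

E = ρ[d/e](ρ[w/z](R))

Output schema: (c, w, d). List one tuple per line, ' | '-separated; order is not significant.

Subexpression sizes:
  R → 4
  ρ[w/z](R) → 4
  ρ[d/e](ρ[w/z](R)) → 4

== RESULT ==
c | w | d
5 | q | 2
5 | s | 2
6 | q | 5
9 | p | 8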